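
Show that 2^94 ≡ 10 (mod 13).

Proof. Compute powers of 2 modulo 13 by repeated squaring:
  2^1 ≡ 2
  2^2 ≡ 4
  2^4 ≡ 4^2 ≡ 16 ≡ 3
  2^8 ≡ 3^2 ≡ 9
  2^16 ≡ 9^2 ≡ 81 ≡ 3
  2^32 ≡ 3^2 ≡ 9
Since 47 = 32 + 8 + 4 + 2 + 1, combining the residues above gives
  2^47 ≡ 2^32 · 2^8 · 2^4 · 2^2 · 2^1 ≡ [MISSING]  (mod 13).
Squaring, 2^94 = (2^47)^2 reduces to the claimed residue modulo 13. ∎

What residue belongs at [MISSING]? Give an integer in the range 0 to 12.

7

Multiply the listed residues: 9 · 9 · 3 · 4 · 2 = 81 → 243 → 972 → 1944.
Reducing modulo 13: 1944 = 149·13 + 7, so 2^47 ≡ 7.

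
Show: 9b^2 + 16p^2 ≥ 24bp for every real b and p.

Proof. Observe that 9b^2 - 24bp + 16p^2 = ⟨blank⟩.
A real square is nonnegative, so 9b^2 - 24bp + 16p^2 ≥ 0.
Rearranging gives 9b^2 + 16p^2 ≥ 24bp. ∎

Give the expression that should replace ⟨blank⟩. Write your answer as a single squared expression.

(3b - 4p)^2

9b^2 - 24bp + 16p^2 is a perfect-square trinomial: the outer terms are (3b)^2 and (4p)^2, and the cross term is -2·3b·4p.
So 9b^2 - 24bp + 16p^2 = (3b - 4p)^2 ≥ 0.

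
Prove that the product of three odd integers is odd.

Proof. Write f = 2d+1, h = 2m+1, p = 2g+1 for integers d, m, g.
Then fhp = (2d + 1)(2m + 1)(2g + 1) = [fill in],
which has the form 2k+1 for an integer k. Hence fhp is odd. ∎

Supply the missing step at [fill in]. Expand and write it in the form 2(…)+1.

Expanding: (2d + 1)(2m + 1)(2g + 1) = 8dgm + 4dg + 4dm + 2d + 4gm + 2g + 2m + 1.
Every term except the constant is even, so this is 2(4dgm + 2dg + 2dm + d + 2gm + g + m) + 1,
and 4dgm + 2dg + 2dm + d + 2gm + g + m ∈ ℤ gives the required form.

2(4dgm + 2dg + 2dm + d + 2gm + g + m) + 1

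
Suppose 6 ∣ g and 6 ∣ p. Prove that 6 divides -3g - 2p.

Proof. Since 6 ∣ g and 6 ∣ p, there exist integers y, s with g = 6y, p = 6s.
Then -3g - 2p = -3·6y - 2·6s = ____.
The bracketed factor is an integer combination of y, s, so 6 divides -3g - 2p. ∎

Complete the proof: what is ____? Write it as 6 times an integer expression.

6(-2s - 3y)

Each term has a factor of 6: -3·6y - 2·6s = 6·(-2s - 3y).
Since -2s - 3y is an integer, 6 ∣ (-3g - 2p).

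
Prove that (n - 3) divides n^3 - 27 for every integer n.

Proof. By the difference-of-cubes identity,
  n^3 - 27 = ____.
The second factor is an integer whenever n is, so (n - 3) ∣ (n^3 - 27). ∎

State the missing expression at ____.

a^3 - b^3 = (a - b)(a^2 + ab + b^2). With a = n, b = 3:
n^3 - 27 = (n - 3)(n^2 + 3n + 9).

(n - 3)(n^2 + 3n + 9)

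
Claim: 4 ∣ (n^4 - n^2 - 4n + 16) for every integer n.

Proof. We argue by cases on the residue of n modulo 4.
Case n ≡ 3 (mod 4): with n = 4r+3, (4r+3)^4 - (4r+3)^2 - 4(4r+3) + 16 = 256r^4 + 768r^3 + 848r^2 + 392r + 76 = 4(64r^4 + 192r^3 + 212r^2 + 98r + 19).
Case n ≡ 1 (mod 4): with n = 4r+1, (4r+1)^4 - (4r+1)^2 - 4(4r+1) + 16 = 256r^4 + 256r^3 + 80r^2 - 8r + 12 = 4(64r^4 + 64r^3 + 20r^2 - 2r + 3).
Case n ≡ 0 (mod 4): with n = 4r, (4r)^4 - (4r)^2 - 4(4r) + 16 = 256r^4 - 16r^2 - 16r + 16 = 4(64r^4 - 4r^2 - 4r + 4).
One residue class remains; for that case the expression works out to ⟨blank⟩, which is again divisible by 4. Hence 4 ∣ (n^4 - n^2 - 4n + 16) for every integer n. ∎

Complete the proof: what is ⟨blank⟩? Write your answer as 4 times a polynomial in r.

4(64r^4 + 128r^3 + 92r^2 + 24r + 5)

Only n ≡ 2 (mod 4) is unaccounted for. Put n = 4r+2:
(4r+2)^4 - (4r+2)^2 - 4(4r+2) + 16 expands to 256r^4 + 512r^3 + 368r^2 + 96r + 20,
and factoring out 4 leaves 4(64r^4 + 128r^3 + 92r^2 + 24r + 5).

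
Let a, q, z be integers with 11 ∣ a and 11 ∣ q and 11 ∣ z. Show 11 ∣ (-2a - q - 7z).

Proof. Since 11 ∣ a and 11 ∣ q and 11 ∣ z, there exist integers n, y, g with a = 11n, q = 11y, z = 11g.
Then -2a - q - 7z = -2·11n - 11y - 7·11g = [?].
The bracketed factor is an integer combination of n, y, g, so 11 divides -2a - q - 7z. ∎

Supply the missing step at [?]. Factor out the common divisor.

11(-7g - 2n - y)

Each term has a factor of 11: -2·11n - 11y - 7·11g = 11·(-7g - 2n - y).
Since -7g - 2n - y is an integer, 11 ∣ (-2a - q - 7z).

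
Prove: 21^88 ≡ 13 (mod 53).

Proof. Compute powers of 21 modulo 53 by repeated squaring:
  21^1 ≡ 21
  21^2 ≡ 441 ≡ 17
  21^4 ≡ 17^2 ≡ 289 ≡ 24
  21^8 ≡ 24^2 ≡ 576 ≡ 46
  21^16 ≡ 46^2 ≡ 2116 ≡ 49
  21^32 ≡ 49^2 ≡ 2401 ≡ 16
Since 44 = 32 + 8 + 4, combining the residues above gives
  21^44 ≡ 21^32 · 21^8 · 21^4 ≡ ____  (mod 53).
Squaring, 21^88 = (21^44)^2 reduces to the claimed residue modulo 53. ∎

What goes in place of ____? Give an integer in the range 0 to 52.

21^32 · 21^8 · 21^4 ≡ 16 · 46 · 24 = 17664.
17664 mod 53 = 15, so 21^44 ≡ 15 (mod 53).

15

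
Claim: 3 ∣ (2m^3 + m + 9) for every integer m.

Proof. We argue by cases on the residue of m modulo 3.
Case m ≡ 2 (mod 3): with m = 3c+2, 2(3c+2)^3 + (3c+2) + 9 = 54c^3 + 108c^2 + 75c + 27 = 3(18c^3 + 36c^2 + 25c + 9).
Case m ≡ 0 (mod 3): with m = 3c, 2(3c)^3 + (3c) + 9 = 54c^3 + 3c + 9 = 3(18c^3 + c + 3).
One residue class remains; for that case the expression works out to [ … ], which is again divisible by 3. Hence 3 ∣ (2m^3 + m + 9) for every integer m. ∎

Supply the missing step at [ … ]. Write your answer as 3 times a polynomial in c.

3(18c^3 + 18c^2 + 7c + 4)

The residues treated are {2, 0}, so the missing case is m ≡ 1 (mod 3); write m = 3c+1.
Then 2(3c+1)^3 + (3c+1) + 9 = 54c^3 + 54c^2 + 21c + 12 = 3(18c^3 + 18c^2 + 7c + 4).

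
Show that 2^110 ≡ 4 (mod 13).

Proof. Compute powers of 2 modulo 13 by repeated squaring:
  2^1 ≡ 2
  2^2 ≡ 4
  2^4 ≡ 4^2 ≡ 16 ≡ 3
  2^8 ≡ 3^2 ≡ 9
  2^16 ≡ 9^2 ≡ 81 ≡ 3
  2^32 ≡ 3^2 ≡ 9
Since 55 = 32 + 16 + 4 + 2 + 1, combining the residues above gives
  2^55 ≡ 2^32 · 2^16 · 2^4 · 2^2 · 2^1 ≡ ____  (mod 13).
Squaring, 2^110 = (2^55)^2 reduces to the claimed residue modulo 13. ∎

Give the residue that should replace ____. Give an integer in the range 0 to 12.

2^32 · 2^16 · 2^4 · 2^2 · 2^1 ≡ 9 · 3 · 3 · 4 · 2 = 648.
648 mod 13 = 11, so 2^55 ≡ 11 (mod 13).

11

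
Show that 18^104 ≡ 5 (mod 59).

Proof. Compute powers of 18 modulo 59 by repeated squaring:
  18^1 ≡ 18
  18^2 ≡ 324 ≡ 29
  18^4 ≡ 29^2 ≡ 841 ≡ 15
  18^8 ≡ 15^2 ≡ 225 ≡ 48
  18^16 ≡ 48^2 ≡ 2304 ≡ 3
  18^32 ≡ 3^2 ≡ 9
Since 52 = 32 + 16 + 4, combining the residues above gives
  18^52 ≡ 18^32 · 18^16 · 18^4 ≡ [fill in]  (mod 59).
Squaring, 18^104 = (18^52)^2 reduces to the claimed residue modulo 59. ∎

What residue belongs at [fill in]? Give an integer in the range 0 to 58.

51

Multiply the listed residues: 9 · 3 · 15 = 27 → 405.
Reducing modulo 59: 405 = 6·59 + 51, so 18^52 ≡ 51.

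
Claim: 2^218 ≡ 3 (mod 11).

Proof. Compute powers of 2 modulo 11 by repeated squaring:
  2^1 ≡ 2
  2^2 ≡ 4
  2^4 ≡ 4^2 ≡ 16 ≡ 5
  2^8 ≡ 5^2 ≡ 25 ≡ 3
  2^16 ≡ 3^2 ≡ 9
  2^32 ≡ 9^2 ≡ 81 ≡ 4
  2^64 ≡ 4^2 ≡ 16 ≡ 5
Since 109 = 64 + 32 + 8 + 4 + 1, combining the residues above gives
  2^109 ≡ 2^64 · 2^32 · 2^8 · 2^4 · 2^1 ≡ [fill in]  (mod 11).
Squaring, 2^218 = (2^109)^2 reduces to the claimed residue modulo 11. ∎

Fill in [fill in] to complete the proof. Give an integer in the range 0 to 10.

Multiply the listed residues: 5 · 4 · 3 · 5 · 2 = 20 → 60 → 300 → 600.
Reducing modulo 11: 600 = 54·11 + 6, so 2^109 ≡ 6.

6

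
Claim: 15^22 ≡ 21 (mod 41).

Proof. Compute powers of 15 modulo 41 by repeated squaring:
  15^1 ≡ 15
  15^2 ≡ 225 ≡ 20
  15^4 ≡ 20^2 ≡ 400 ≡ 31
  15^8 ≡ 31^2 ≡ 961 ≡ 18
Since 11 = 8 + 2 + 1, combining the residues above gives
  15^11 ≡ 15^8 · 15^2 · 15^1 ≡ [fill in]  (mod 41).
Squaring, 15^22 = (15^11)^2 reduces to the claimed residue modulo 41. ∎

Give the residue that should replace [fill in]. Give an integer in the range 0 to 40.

29

15^8 · 15^2 · 15^1 ≡ 18 · 20 · 15 = 5400.
5400 mod 41 = 29, so 15^11 ≡ 29 (mod 41).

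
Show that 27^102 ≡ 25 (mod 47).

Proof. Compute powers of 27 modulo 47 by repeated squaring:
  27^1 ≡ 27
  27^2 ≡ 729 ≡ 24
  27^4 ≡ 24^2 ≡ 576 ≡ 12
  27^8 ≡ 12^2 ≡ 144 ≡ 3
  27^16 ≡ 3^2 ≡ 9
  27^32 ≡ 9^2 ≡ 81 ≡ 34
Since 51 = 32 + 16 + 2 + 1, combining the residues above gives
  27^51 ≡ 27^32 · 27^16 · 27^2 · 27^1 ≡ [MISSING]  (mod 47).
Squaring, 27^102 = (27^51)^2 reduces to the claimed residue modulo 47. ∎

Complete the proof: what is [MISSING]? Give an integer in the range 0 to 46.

42

Multiply the listed residues: 34 · 9 · 24 · 27 = 306 → 7344 → 198288.
Reducing modulo 47: 198288 = 4218·47 + 42, so 27^51 ≡ 42.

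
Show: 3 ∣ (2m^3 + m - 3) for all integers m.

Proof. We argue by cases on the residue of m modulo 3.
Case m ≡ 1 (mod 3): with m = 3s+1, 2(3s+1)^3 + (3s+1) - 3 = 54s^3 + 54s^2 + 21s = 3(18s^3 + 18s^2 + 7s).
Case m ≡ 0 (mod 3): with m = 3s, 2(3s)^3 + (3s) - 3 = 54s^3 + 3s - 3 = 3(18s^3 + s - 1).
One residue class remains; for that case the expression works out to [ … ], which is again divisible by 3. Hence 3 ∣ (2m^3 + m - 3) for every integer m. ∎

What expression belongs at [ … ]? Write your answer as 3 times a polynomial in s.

Only m ≡ 2 (mod 3) is unaccounted for. Put m = 3s+2:
2(3s+2)^3 + (3s+2) - 3 expands to 54s^3 + 108s^2 + 75s + 15,
and factoring out 3 leaves 3(18s^3 + 36s^2 + 25s + 5).

3(18s^3 + 36s^2 + 25s + 5)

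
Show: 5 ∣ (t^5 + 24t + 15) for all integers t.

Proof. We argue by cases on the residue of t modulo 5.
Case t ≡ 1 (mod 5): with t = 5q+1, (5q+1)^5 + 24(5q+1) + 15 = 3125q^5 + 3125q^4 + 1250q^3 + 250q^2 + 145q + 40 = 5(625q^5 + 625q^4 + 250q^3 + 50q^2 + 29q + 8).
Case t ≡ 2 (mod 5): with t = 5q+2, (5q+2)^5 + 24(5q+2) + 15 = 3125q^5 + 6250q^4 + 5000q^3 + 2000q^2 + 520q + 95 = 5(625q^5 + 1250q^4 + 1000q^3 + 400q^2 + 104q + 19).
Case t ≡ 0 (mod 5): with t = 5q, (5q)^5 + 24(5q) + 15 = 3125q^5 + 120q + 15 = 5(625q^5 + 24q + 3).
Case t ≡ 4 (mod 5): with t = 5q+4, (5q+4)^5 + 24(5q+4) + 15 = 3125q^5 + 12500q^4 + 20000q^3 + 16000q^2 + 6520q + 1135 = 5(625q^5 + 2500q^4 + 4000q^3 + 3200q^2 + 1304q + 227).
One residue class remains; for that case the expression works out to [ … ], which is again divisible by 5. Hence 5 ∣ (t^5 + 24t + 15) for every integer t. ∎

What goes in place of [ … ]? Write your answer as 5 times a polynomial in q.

The residues treated are {1, 2, 0, 4}, so the missing case is t ≡ 3 (mod 5); write t = 5q+3.
Then (5q+3)^5 + 24(5q+3) + 15 = 3125q^5 + 9375q^4 + 11250q^3 + 6750q^2 + 2145q + 330 = 5(625q^5 + 1875q^4 + 2250q^3 + 1350q^2 + 429q + 66).

5(625q^5 + 1875q^4 + 2250q^3 + 1350q^2 + 429q + 66)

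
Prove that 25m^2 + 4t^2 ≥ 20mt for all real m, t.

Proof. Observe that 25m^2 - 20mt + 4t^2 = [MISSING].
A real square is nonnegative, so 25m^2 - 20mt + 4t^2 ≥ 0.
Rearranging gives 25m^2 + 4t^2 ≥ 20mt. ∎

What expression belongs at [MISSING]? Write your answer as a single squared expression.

The leading and trailing coefficients are 5^2 and 2^2, and 20 = 2·5·2, so the trinomial is (5m - 2t)^2.
Hence 25m^2 - 20mt + 4t^2 ≥ 0.

(5m - 2t)^2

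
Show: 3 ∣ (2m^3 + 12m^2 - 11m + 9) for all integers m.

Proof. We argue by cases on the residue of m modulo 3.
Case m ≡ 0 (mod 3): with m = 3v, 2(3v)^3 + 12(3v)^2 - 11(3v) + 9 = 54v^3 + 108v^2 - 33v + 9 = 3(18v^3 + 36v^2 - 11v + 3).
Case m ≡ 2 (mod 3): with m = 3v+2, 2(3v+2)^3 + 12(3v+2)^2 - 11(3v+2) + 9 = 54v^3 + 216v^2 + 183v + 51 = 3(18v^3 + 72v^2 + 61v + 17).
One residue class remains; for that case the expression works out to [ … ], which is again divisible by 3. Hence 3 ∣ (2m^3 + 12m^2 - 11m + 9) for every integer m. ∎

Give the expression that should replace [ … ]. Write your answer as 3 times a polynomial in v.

Only m ≡ 1 (mod 3) is unaccounted for. Put m = 3v+1:
2(3v+1)^3 + 12(3v+1)^2 - 11(3v+1) + 9 expands to 54v^3 + 162v^2 + 57v + 12,
and factoring out 3 leaves 3(18v^3 + 54v^2 + 19v + 4).

3(18v^3 + 54v^2 + 19v + 4)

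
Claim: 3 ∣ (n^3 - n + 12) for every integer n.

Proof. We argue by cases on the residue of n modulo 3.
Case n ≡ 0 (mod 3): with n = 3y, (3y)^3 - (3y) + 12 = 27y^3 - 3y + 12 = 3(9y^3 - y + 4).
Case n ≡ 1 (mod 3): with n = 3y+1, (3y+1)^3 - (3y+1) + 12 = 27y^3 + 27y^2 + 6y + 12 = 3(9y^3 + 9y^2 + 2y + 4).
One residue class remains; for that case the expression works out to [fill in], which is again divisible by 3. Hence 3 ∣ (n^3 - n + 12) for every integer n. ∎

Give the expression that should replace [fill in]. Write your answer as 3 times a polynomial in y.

3(9y^3 + 18y^2 + 11y + 6)

The residues treated are {0, 1}, so the missing case is n ≡ 2 (mod 3); write n = 3y+2.
Then (3y+2)^3 - (3y+2) + 12 = 27y^3 + 54y^2 + 33y + 18 = 3(9y^3 + 18y^2 + 11y + 6).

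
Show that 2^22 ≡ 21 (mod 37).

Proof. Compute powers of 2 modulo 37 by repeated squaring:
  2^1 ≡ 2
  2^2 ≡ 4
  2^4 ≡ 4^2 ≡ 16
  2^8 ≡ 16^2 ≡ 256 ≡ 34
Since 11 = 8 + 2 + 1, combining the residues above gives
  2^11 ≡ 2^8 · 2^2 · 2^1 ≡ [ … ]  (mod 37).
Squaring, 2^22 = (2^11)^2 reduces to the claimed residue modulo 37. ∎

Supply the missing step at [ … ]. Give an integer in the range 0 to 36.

13

2^8 · 2^2 · 2^1 ≡ 34 · 4 · 2 = 272.
272 mod 37 = 13, so 2^11 ≡ 13 (mod 37).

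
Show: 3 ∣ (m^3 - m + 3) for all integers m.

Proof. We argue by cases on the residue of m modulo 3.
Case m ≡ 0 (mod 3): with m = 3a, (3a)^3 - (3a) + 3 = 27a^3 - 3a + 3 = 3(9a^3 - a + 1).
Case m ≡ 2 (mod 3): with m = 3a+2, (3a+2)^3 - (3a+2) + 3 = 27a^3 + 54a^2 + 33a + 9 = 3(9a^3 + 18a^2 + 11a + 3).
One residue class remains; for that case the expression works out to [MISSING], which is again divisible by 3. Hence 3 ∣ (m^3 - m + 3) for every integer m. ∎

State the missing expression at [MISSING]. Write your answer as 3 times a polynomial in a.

3(9a^3 + 9a^2 + 2a + 1)

The residues treated are {0, 2}, so the missing case is m ≡ 1 (mod 3); write m = 3a+1.
Then (3a+1)^3 - (3a+1) + 3 = 27a^3 + 27a^2 + 6a + 3 = 3(9a^3 + 9a^2 + 2a + 1).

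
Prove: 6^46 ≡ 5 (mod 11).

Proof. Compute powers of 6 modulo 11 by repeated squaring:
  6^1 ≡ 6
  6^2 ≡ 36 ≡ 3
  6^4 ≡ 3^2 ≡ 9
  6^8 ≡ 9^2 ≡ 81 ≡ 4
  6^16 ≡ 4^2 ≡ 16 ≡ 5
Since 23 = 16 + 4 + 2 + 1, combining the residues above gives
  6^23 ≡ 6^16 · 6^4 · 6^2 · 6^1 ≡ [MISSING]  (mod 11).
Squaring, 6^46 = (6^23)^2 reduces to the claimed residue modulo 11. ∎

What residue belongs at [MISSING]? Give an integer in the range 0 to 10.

Multiply the listed residues: 5 · 9 · 3 · 6 = 45 → 135 → 810.
Reducing modulo 11: 810 = 73·11 + 7, so 6^23 ≡ 7.

7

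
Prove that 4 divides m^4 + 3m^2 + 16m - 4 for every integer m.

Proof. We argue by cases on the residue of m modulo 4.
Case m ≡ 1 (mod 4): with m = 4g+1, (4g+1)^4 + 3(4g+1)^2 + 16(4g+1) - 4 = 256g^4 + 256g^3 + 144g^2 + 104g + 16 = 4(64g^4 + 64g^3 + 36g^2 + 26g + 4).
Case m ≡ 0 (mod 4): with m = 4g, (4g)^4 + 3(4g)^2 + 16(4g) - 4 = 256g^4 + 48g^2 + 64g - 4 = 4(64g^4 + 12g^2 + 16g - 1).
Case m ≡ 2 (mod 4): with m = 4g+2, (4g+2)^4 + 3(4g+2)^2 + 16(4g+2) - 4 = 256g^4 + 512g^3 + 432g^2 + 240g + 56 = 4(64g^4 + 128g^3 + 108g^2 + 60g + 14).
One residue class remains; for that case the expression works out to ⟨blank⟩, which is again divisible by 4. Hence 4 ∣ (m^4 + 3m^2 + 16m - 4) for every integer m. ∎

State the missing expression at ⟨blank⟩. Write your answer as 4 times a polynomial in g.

4(64g^4 + 192g^3 + 228g^2 + 142g + 38)

Only m ≡ 3 (mod 4) is unaccounted for. Put m = 4g+3:
(4g+3)^4 + 3(4g+3)^2 + 16(4g+3) - 4 expands to 256g^4 + 768g^3 + 912g^2 + 568g + 152,
and factoring out 4 leaves 4(64g^4 + 192g^3 + 228g^2 + 142g + 38).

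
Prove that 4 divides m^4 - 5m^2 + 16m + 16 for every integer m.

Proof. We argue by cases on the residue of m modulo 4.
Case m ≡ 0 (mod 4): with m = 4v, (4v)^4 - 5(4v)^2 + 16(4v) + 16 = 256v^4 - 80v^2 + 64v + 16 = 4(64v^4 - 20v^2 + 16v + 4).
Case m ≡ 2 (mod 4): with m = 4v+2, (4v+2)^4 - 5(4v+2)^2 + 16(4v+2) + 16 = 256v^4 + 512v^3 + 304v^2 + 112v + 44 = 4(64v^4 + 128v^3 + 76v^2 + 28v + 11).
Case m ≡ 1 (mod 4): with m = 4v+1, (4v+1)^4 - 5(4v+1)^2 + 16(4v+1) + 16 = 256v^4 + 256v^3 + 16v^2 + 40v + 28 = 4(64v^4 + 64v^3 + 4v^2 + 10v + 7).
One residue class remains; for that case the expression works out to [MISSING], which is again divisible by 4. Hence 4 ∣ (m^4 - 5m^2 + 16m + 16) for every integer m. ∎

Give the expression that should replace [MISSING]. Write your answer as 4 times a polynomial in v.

4(64v^4 + 192v^3 + 196v^2 + 94v + 25)

The residues treated are {0, 2, 1}, so the missing case is m ≡ 3 (mod 4); write m = 4v+3.
Then (4v+3)^4 - 5(4v+3)^2 + 16(4v+3) + 16 = 256v^4 + 768v^3 + 784v^2 + 376v + 100 = 4(64v^4 + 192v^3 + 196v^2 + 94v + 25).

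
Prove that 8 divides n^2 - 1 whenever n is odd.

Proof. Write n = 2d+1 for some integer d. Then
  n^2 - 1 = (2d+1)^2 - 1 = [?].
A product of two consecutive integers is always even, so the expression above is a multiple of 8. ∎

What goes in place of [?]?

4d(d + 1)

(2d+1)^2 - 1 = 4d^2 + 4d + 1 - 1 = 4d^2 + 4d = 4d(d+1).
Since d and d+1 are consecutive, d(d+1) is even, and 4·(even) is a multiple of 8.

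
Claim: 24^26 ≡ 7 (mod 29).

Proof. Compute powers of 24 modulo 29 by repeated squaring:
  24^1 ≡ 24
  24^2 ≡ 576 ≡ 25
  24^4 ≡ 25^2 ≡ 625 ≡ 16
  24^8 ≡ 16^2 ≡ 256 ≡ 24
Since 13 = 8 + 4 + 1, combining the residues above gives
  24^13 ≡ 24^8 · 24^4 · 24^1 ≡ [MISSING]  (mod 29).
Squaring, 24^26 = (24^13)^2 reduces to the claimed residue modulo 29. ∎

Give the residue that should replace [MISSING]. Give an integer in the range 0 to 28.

24^8 · 24^4 · 24^1 ≡ 24 · 16 · 24 = 9216.
9216 mod 29 = 23, so 24^13 ≡ 23 (mod 29).

23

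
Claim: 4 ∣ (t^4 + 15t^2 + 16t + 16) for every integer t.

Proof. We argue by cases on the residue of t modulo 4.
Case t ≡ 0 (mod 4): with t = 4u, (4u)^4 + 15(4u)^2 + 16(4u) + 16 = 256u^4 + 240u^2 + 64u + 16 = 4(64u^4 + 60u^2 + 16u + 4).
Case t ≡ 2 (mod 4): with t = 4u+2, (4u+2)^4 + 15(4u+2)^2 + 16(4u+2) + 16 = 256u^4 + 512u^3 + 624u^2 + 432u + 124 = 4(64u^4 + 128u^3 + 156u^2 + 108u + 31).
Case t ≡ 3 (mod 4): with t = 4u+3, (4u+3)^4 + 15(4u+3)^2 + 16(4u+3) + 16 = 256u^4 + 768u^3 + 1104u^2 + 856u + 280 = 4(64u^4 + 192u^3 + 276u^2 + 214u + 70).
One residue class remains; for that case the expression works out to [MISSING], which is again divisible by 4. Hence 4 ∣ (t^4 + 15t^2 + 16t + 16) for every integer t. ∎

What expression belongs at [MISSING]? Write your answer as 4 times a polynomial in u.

The residues treated are {0, 2, 3}, so the missing case is t ≡ 1 (mod 4); write t = 4u+1.
Then (4u+1)^4 + 15(4u+1)^2 + 16(4u+1) + 16 = 256u^4 + 256u^3 + 336u^2 + 200u + 48 = 4(64u^4 + 64u^3 + 84u^2 + 50u + 12).

4(64u^4 + 64u^3 + 84u^2 + 50u + 12)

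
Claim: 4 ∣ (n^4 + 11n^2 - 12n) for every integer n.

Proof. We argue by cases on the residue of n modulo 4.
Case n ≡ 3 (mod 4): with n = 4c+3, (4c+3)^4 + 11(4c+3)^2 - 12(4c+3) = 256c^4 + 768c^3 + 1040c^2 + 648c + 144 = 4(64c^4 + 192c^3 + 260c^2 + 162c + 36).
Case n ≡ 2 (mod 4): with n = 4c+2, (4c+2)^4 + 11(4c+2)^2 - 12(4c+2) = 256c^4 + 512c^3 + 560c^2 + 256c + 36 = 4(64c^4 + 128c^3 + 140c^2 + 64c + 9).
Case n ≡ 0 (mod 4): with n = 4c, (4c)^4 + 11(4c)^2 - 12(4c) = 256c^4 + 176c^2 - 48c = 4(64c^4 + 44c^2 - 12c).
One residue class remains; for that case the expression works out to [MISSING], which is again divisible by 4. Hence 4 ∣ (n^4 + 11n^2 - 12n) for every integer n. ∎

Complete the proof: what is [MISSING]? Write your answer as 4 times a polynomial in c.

4(64c^4 + 64c^3 + 68c^2 + 14c)

The residues treated are {3, 2, 0}, so the missing case is n ≡ 1 (mod 4); write n = 4c+1.
Then (4c+1)^4 + 11(4c+1)^2 - 12(4c+1) = 256c^4 + 256c^3 + 272c^2 + 56c = 4(64c^4 + 64c^3 + 68c^2 + 14c).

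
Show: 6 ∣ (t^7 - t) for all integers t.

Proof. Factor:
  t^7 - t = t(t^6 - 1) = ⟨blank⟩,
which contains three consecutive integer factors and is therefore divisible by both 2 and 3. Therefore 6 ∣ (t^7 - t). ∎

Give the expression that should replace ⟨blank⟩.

(t - 1)t(t + 1)(t^4 + t^2 + 1)

t^6 - 1 = (t^2 - 1)(t^4 + t^2 + 1), and t^2 - 1 = (t-1)(t+1).
So t(t^6 - 1) = (t - 1)t(t + 1)(t^4 + t^2 + 1).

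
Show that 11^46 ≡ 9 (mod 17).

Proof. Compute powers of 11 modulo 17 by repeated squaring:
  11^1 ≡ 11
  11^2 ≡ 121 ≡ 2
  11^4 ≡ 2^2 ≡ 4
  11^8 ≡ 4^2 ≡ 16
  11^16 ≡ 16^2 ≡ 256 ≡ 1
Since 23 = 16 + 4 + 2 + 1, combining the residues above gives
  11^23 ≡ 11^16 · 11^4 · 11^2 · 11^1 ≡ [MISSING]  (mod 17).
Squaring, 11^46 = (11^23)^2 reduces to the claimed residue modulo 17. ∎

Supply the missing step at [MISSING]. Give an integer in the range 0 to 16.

Multiply the listed residues: 1 · 4 · 2 · 11 = 4 → 8 → 88.
Reducing modulo 17: 88 = 5·17 + 3, so 11^23 ≡ 3.

3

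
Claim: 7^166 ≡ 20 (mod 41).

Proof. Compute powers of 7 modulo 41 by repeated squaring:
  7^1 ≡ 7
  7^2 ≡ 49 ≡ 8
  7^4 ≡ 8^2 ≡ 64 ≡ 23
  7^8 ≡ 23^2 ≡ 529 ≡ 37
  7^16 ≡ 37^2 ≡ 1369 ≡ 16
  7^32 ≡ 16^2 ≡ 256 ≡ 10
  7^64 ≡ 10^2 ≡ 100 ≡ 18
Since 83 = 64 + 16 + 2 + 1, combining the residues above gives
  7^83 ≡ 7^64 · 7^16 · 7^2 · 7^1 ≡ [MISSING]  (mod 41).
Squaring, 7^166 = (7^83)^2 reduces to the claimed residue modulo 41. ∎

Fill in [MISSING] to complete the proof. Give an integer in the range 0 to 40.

15

7^64 · 7^16 · 7^2 · 7^1 ≡ 18 · 16 · 8 · 7 = 16128.
16128 mod 41 = 15, so 7^83 ≡ 15 (mod 41).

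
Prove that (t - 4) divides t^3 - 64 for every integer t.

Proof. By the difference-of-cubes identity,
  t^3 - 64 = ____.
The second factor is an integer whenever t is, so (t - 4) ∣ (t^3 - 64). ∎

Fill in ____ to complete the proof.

a^3 - b^3 = (a - b)(a^2 + ab + b^2). With a = t, b = 4:
t^3 - 64 = (t - 4)(t^2 + 4t + 16).

(t - 4)(t^2 + 4t + 16)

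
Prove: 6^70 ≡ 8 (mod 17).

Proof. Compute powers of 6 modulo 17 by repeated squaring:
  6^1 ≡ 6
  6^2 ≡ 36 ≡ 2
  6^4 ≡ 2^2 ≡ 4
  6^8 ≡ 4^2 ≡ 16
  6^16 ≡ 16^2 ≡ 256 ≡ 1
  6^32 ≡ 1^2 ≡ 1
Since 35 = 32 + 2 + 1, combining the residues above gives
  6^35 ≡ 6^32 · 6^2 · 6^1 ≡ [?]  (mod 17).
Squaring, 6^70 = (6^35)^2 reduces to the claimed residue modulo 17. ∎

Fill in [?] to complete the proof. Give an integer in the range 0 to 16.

12

6^32 · 6^2 · 6^1 ≡ 1 · 2 · 6 = 12.
12 mod 17 = 12, so 6^35 ≡ 12 (mod 17).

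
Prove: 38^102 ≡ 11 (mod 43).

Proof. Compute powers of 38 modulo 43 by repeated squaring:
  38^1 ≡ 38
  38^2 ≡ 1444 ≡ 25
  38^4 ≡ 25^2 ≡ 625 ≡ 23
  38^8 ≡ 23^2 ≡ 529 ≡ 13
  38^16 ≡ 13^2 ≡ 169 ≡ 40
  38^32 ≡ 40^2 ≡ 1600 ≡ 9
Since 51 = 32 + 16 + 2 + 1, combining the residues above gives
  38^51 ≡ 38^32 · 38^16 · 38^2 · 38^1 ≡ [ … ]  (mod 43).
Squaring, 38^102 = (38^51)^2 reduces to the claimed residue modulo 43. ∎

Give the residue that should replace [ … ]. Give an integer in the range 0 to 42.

21

Multiply the listed residues: 9 · 40 · 25 · 38 = 360 → 9000 → 342000.
Reducing modulo 43: 342000 = 7953·43 + 21, so 38^51 ≡ 21.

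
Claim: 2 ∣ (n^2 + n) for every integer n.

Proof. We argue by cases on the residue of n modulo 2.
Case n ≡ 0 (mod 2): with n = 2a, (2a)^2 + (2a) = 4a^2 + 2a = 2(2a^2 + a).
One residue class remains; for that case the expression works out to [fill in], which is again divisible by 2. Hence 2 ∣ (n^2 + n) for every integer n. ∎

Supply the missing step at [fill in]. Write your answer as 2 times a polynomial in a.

2(2a^2 + 3a + 1)

The residues treated are {0}, so the missing case is n ≡ 1 (mod 2); write n = 2a+1.
Then (2a+1)^2 + (2a+1) = 4a^2 + 6a + 2 = 2(2a^2 + 3a + 1).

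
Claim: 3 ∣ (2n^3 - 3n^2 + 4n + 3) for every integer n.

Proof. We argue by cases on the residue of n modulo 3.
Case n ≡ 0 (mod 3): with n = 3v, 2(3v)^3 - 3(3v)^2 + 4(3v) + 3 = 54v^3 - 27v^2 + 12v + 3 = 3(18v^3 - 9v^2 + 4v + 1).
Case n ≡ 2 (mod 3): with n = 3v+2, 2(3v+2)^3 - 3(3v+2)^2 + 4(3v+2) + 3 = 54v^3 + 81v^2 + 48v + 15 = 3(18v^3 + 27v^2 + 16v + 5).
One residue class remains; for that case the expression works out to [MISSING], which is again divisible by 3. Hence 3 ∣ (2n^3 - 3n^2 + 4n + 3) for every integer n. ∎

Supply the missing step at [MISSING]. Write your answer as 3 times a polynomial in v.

3(18v^3 + 9v^2 + 4v + 2)

The residues treated are {0, 2}, so the missing case is n ≡ 1 (mod 3); write n = 3v+1.
Then 2(3v+1)^3 - 3(3v+1)^2 + 4(3v+1) + 3 = 54v^3 + 27v^2 + 12v + 6 = 3(18v^3 + 9v^2 + 4v + 2).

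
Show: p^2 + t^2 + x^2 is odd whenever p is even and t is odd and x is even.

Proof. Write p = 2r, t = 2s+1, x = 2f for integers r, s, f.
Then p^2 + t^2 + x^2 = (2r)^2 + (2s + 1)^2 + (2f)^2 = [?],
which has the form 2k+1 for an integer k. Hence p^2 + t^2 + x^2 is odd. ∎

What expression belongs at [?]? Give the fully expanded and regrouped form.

2(2f^2 + 2r^2 + 2s^2 + 2s) + 1

Expanding: (2r)^2 + (2s + 1)^2 + (2f)^2 = 4f^2 + 4r^2 + 4s^2 + 4s + 1.
Every term except the constant is even, so this is 2(2f^2 + 2r^2 + 2s^2 + 2s) + 1,
and 2f^2 + 2r^2 + 2s^2 + 2s ∈ ℤ gives the required form.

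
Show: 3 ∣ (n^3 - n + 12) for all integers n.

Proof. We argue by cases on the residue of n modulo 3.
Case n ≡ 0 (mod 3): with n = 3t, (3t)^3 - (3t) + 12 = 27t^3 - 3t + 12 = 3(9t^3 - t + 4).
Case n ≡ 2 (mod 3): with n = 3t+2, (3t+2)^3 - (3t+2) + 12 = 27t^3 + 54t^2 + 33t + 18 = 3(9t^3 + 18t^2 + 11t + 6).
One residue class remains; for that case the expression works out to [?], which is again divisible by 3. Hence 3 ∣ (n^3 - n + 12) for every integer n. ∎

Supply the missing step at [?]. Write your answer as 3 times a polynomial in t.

3(9t^3 + 9t^2 + 2t + 4)

The residues treated are {0, 2}, so the missing case is n ≡ 1 (mod 3); write n = 3t+1.
Then (3t+1)^3 - (3t+1) + 12 = 27t^3 + 27t^2 + 6t + 12 = 3(9t^3 + 9t^2 + 2t + 4).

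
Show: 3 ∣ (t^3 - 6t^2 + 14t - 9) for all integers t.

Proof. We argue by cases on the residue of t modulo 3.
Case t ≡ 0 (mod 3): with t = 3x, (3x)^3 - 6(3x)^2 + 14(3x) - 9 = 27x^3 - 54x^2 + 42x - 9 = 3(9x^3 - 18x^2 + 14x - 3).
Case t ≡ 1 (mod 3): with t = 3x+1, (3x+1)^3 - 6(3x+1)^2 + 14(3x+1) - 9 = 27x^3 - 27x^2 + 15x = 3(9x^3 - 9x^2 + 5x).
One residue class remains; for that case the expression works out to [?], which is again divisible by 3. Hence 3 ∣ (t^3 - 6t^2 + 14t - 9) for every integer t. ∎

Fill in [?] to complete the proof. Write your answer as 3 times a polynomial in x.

3(9x^3 + 2x + 1)

The residues treated are {0, 1}, so the missing case is t ≡ 2 (mod 3); write t = 3x+2.
Then (3x+2)^3 - 6(3x+2)^2 + 14(3x+2) - 9 = 27x^3 + 6x + 3 = 3(9x^3 + 2x + 1).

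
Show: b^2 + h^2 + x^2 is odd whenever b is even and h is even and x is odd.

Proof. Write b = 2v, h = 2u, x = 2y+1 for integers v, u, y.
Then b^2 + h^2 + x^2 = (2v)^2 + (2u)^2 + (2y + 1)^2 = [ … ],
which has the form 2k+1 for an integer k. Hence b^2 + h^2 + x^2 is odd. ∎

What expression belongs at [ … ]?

2(2u^2 + 2v^2 + 2y^2 + 2y) + 1

(2v)^2 + (2u)^2 + (2y + 1)^2 = 4u^2 + 4v^2 + 4y^2 + 4y + 1
= 2(2u^2 + 2v^2 + 2y^2 + 2y) + 1.
Since 2u^2 + 2v^2 + 2y^2 + 2y is an integer, the sum of squares is of the form 2k+1 for an integer k.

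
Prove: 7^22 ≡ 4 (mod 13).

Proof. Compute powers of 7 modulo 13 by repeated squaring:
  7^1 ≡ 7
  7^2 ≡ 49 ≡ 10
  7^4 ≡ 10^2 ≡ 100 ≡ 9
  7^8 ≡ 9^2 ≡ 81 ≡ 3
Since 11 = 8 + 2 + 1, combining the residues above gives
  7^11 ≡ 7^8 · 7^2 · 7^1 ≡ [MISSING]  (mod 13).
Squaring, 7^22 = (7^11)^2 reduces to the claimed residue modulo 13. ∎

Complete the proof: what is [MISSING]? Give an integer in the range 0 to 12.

2

Multiply the listed residues: 3 · 10 · 7 = 30 → 210.
Reducing modulo 13: 210 = 16·13 + 2, so 7^11 ≡ 2.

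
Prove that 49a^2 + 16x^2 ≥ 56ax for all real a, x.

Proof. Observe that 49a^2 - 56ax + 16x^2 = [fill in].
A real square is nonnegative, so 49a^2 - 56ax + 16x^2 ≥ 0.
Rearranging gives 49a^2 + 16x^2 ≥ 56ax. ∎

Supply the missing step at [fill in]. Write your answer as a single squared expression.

(7a - 4x)^2

49a^2 - 56ax + 16x^2 is a perfect-square trinomial: the outer terms are (7a)^2 and (4x)^2, and the cross term is -2·7a·4x.
So 49a^2 - 56ax + 16x^2 = (7a - 4x)^2 ≥ 0.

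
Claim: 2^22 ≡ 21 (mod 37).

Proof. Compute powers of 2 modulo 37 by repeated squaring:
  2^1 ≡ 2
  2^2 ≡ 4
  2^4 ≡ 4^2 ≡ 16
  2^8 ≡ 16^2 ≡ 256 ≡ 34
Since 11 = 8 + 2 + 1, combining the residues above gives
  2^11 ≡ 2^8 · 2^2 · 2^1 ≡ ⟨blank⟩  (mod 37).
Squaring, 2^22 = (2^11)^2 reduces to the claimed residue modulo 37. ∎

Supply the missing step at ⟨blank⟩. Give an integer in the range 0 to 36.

13

Multiply the listed residues: 34 · 4 · 2 = 136 → 272.
Reducing modulo 37: 272 = 7·37 + 13, so 2^11 ≡ 13.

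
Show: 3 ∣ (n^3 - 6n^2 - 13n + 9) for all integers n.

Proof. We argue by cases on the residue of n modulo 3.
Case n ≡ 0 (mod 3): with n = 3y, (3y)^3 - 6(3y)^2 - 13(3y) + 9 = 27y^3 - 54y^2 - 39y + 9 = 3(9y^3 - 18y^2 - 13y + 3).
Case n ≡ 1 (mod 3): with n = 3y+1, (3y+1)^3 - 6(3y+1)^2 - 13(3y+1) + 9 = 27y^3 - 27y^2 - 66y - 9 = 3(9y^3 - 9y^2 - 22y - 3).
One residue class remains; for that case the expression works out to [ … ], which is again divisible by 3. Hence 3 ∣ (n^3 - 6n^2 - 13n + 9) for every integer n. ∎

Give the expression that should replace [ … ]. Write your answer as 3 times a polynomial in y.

3(9y^3 - 25y - 11)

The residues treated are {0, 1}, so the missing case is n ≡ 2 (mod 3); write n = 3y+2.
Then (3y+2)^3 - 6(3y+2)^2 - 13(3y+2) + 9 = 27y^3 - 75y - 33 = 3(9y^3 - 25y - 11).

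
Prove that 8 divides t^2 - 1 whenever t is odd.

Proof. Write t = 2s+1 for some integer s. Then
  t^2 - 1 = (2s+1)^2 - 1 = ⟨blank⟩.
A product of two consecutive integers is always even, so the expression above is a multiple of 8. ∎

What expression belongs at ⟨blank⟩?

(2s+1)^2 - 1 = 4s^2 + 4s + 1 - 1 = 4s^2 + 4s = 4s(s+1).
Since s and s+1 are consecutive, s(s+1) is even, and 4·(even) is a multiple of 8.

4s(s + 1)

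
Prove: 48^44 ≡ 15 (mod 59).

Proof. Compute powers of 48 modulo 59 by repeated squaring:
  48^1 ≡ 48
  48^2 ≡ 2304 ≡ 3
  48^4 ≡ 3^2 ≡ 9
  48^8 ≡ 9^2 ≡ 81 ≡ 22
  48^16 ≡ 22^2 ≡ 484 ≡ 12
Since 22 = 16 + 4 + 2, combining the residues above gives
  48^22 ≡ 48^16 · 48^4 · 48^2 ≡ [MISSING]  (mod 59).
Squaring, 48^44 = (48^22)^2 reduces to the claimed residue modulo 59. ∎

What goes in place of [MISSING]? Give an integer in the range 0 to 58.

48^16 · 48^4 · 48^2 ≡ 12 · 9 · 3 = 324.
324 mod 59 = 29, so 48^22 ≡ 29 (mod 59).

29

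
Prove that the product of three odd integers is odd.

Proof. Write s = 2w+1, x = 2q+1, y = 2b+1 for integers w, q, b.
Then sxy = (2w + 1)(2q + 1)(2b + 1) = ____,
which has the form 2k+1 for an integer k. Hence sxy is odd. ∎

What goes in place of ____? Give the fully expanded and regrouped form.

(2w + 1)(2q + 1)(2b + 1) = 8bqw + 4bq + 4bw + 2b + 4qw + 2q + 2w + 1
= 2(4bqw + 2bq + 2bw + b + 2qw + q + w) + 1.
Since 4bqw + 2bq + 2bw + b + 2qw + q + w is an integer, the product is of the form 2k+1 for an integer k.

2(4bqw + 2bq + 2bw + b + 2qw + q + w) + 1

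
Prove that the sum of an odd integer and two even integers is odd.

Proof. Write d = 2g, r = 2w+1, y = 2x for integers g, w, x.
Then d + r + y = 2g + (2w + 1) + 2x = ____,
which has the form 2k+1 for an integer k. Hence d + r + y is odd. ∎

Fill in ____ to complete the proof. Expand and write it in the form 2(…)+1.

2(g + w + x) + 1

2g + (2w + 1) + 2x = 2g + 2w + 2x + 1
= 2(g + w + x) + 1.
Since g + w + x is an integer, the sum is of the form 2k+1 for an integer k.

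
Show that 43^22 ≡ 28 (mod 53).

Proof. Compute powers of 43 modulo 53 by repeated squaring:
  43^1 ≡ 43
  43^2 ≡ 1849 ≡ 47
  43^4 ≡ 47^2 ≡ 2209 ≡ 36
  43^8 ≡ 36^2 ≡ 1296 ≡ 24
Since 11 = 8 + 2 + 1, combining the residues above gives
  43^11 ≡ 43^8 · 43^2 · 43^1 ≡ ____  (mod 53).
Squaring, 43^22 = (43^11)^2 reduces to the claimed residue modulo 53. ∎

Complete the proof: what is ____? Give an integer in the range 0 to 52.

9

Multiply the listed residues: 24 · 47 · 43 = 1128 → 48504.
Reducing modulo 53: 48504 = 915·53 + 9, so 43^11 ≡ 9.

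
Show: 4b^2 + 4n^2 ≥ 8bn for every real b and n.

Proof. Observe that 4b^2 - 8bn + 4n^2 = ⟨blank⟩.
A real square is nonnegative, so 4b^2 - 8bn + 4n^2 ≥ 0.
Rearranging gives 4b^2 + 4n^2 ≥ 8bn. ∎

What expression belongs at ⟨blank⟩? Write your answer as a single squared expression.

4b^2 - 8bn + 4n^2 is a perfect-square trinomial: the outer terms are (2b)^2 and (2n)^2, and the cross term is -2·2b·2n.
So 4b^2 - 8bn + 4n^2 = (2b - 2n)^2 ≥ 0.

(2b - 2n)^2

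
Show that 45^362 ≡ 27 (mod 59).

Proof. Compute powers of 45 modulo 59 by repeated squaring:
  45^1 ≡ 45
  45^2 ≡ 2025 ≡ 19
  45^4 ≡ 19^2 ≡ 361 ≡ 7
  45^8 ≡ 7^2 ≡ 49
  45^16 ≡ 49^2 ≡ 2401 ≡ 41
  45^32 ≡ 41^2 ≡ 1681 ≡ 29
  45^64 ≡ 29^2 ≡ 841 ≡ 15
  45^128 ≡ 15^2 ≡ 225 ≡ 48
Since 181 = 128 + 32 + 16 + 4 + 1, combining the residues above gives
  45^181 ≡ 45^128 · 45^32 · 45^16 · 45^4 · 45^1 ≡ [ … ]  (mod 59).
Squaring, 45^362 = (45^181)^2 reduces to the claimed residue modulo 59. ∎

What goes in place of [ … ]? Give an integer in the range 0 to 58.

Multiply the listed residues: 48 · 29 · 41 · 7 · 45 = 1392 → 57072 → 399504 → 17977680.
Reducing modulo 59: 17977680 = 304706·59 + 26, so 45^181 ≡ 26.

26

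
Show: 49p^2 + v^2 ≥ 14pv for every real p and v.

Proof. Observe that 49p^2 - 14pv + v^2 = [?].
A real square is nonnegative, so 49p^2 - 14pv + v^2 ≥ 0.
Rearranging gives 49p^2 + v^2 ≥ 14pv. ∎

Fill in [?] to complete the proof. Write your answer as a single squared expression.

(7p - v)^2

49p^2 - 14pv + v^2 is a perfect-square trinomial: the outer terms are (7p)^2 and (v)^2, and the cross term is -2·7p·v.
So 49p^2 - 14pv + v^2 = (7p - v)^2 ≥ 0.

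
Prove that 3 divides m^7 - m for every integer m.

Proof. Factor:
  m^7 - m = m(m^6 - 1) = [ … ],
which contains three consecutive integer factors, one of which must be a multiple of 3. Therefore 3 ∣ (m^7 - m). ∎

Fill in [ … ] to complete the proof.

(m - 1)m(m + 1)(m^4 + m^2 + 1)

m^6 - 1 = (m^2 - 1)(m^4 + m^2 + 1), and m^2 - 1 = (m-1)(m+1).
So m(m^6 - 1) = (m - 1)m(m + 1)(m^4 + m^2 + 1).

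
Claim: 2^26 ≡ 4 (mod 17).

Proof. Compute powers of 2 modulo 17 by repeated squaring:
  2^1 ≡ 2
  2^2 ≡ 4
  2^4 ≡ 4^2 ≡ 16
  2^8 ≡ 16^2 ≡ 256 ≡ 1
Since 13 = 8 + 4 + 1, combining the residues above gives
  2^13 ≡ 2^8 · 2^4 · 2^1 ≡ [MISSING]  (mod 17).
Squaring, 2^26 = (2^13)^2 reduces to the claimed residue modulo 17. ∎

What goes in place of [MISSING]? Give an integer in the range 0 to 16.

Multiply the listed residues: 1 · 16 · 2 = 16 → 32.
Reducing modulo 17: 32 = 1·17 + 15, so 2^13 ≡ 15.

15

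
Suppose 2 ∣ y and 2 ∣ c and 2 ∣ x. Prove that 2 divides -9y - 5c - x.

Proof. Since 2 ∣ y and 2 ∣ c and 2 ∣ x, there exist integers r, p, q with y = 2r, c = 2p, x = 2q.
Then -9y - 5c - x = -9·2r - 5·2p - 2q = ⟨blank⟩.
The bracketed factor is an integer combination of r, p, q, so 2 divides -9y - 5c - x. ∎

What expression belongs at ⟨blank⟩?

2(-5p - q - 9r)

Each term has a factor of 2: -9·2r - 5·2p - 2q = 2·(-5p - q - 9r).
Since -5p - q - 9r is an integer, 2 ∣ (-9y - 5c - x).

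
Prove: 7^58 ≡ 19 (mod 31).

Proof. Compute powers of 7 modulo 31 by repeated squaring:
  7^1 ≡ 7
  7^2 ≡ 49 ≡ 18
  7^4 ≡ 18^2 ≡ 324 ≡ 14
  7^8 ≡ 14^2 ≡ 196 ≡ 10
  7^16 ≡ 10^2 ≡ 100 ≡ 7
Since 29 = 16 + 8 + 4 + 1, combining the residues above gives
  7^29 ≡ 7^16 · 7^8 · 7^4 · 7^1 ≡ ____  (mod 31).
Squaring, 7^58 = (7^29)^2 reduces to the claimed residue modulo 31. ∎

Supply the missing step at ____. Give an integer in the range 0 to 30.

Multiply the listed residues: 7 · 10 · 14 · 7 = 70 → 980 → 6860.
Reducing modulo 31: 6860 = 221·31 + 9, so 7^29 ≡ 9.

9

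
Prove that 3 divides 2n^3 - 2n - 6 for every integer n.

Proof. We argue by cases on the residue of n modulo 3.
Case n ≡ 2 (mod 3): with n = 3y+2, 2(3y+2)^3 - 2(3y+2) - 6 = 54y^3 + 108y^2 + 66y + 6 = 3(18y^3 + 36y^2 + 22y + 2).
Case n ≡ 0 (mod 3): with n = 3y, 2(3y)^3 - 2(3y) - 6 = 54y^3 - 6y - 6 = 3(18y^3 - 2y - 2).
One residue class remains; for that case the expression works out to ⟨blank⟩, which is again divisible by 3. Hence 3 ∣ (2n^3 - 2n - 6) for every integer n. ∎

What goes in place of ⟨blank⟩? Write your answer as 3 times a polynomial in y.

3(18y^3 + 18y^2 + 4y - 2)

Only n ≡ 1 (mod 3) is unaccounted for. Put n = 3y+1:
2(3y+1)^3 - 2(3y+1) - 6 expands to 54y^3 + 54y^2 + 12y - 6,
and factoring out 3 leaves 3(18y^3 + 18y^2 + 4y - 2).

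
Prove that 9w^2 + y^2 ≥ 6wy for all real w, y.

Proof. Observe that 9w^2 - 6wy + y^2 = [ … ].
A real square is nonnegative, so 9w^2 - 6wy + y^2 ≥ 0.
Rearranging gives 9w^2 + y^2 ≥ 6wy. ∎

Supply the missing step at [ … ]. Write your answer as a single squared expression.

The leading and trailing coefficients are 3^2 and 1^2, and 6 = 2·3·1, so the trinomial is (3w - y)^2.
Hence 9w^2 - 6wy + y^2 ≥ 0.

(3w - y)^2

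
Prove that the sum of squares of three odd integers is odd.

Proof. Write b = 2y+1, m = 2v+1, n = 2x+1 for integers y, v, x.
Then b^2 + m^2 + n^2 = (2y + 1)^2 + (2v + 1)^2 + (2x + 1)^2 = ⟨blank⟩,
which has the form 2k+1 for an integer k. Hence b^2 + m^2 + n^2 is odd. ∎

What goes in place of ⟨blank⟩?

(2y + 1)^2 + (2v + 1)^2 + (2x + 1)^2 = 4v^2 + 4v + 4x^2 + 4x + 4y^2 + 4y + 3
= 2(2v^2 + 2v + 2x^2 + 2x + 2y^2 + 2y + 1) + 1.
Since 2v^2 + 2v + 2x^2 + 2x + 2y^2 + 2y + 1 is an integer, the sum of squares is of the form 2k+1 for an integer k.

2(2v^2 + 2v + 2x^2 + 2x + 2y^2 + 2y + 1) + 1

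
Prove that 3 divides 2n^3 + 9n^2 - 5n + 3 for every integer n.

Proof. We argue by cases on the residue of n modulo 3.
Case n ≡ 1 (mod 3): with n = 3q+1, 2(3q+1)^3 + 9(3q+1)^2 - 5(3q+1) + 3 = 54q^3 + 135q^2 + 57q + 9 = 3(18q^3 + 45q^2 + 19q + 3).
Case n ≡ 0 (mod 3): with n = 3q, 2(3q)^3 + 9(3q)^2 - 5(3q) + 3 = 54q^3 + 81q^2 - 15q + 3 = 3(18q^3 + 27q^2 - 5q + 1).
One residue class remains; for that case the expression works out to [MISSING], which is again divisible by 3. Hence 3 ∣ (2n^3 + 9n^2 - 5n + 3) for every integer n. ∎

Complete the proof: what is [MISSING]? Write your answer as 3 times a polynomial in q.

The residues treated are {1, 0}, so the missing case is n ≡ 2 (mod 3); write n = 3q+2.
Then 2(3q+2)^3 + 9(3q+2)^2 - 5(3q+2) + 3 = 54q^3 + 189q^2 + 165q + 45 = 3(18q^3 + 63q^2 + 55q + 15).

3(18q^3 + 63q^2 + 55q + 15)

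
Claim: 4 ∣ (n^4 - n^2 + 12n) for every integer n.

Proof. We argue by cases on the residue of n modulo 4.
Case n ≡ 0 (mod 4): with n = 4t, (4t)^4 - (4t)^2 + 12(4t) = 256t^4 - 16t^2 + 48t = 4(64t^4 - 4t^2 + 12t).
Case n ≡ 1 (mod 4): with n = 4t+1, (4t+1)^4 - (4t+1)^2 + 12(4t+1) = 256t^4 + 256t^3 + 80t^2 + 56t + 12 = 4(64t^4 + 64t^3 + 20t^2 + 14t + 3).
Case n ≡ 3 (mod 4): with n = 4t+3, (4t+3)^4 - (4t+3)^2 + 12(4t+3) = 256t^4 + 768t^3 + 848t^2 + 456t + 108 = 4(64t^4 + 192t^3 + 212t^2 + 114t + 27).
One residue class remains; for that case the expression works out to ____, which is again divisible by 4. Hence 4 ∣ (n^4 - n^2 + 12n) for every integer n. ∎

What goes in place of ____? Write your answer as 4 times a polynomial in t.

4(64t^4 + 128t^3 + 92t^2 + 40t + 9)

The residues treated are {0, 1, 3}, so the missing case is n ≡ 2 (mod 4); write n = 4t+2.
Then (4t+2)^4 - (4t+2)^2 + 12(4t+2) = 256t^4 + 512t^3 + 368t^2 + 160t + 36 = 4(64t^4 + 128t^3 + 92t^2 + 40t + 9).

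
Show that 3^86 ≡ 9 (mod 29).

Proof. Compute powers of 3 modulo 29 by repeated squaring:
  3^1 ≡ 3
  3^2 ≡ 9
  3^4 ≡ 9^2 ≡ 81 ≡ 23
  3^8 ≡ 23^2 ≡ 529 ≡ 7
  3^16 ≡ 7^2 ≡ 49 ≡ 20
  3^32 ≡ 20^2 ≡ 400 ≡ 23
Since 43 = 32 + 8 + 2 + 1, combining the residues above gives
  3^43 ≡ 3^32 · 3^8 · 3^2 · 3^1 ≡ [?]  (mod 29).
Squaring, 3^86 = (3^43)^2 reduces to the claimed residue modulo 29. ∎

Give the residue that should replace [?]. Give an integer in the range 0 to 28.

Multiply the listed residues: 23 · 7 · 9 · 3 = 161 → 1449 → 4347.
Reducing modulo 29: 4347 = 149·29 + 26, so 3^43 ≡ 26.

26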